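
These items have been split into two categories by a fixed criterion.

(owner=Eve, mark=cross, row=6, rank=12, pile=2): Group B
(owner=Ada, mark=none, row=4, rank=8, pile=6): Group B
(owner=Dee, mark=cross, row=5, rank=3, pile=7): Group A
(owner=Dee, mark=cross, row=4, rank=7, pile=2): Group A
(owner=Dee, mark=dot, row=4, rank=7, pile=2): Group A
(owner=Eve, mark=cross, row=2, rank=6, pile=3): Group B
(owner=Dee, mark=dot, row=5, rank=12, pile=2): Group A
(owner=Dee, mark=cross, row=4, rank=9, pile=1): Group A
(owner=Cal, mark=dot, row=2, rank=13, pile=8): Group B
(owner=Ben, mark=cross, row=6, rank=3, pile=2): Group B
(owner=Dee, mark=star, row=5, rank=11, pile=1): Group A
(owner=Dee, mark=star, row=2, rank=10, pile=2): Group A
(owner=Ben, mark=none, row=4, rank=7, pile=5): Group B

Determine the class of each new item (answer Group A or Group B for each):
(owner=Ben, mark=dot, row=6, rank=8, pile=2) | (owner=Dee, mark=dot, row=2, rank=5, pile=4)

Group B, Group A

The simplest hypothesis consistent with all the labels is: owner is Dee.
(owner=Ben, mark=dot, row=6, rank=8, pile=2): owner is Ben, does not pass → Group B. (owner=Dee, mark=dot, row=2, rank=5, pile=4): owner is Dee, matches → Group A.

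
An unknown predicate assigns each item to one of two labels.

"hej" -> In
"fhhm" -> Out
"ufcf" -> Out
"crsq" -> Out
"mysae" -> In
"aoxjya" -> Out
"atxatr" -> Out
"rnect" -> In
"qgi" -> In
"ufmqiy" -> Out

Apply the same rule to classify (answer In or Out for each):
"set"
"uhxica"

In, Out

'In' ⟺ odd length.
"set" — length 3, hence In.
"uhxica" — length 6, hence Out.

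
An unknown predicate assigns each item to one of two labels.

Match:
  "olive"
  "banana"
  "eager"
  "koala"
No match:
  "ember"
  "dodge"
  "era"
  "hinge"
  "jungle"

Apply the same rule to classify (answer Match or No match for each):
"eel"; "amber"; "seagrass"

One predicate separates the groups cleanly: has ≥ 3 vowels.

No match, No match, Match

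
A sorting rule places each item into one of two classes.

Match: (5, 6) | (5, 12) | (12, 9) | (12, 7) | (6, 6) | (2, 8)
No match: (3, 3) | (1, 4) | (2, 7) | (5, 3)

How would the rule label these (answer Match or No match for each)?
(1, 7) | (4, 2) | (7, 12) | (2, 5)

No match, No match, Match, No match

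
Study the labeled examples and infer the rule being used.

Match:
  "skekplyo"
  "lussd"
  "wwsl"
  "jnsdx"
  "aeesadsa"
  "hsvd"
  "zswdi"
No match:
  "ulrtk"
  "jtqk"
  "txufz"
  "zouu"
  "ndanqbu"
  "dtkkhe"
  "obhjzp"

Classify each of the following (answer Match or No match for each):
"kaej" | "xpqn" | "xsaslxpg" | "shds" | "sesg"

'Match' ⟺ contains 's'.
"kaej": No match (no 's').
"xpqn": No match (no 's').
"xsaslxpg": Match (has 's').
"shds": Match (has 's').
"sesg": Match (has 's').

No match, No match, Match, Match, Match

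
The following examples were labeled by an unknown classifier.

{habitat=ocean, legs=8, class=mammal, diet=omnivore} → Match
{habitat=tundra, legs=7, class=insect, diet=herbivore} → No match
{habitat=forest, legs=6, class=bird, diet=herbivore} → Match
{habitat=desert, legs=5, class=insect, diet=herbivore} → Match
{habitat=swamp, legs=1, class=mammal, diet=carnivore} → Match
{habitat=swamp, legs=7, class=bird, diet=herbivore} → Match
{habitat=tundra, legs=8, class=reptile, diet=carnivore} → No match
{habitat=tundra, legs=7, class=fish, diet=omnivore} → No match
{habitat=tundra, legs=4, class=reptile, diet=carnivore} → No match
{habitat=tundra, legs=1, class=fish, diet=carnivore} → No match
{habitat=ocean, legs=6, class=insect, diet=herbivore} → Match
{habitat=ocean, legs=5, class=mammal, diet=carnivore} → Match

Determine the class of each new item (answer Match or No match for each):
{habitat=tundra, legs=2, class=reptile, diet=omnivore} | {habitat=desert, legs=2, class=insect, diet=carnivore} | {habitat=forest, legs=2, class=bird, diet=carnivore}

The common property of the 'Match' items is: habitat is not tundra. No 'No match' item has it.
{habitat=tundra, legs=2, class=reptile, diet=omnivore} → habitat is tundra → No match.
{habitat=desert, legs=2, class=insect, diet=carnivore} → habitat is desert → Match.
{habitat=forest, legs=2, class=bird, diet=carnivore} → habitat is forest → Match.

No match, Match, Match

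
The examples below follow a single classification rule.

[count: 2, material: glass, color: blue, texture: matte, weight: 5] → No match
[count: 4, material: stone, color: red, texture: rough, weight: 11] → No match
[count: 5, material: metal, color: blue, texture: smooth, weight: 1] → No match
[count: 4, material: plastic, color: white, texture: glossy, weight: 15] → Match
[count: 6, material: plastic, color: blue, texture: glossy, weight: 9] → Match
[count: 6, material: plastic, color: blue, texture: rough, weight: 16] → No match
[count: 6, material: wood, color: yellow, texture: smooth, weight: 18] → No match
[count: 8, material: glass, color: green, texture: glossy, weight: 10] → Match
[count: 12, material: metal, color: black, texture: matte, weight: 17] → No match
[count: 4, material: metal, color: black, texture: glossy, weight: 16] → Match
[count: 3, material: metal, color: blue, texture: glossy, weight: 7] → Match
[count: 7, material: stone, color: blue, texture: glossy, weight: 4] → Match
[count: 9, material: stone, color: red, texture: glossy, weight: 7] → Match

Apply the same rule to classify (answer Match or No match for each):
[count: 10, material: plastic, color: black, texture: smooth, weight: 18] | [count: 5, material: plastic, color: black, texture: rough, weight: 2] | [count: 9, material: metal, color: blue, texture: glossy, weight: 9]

The distinguishing property — texture is glossy — holds for all the 'Match' cases and none of the 'No match' cases.

No match, No match, Match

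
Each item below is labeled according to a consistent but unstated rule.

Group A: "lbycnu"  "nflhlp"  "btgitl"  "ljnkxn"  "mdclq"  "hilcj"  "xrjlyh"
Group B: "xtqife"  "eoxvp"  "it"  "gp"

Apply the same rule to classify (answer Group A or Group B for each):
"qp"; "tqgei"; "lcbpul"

Group B, Group B, Group A

The pattern is that an item is 'Group A' exactly when: contains 'l'.
"qp" → no 'l' → Group B. "tqgei" → no 'l' → Group B. "lcbpul" → has 'l' → Group A.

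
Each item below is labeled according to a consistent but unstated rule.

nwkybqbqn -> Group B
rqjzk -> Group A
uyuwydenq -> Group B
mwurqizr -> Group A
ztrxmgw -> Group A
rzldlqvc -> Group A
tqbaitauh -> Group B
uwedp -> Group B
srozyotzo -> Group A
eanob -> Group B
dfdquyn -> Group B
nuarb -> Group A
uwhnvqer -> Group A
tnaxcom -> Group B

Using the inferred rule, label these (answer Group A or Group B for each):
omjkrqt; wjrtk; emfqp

Group A, Group A, Group B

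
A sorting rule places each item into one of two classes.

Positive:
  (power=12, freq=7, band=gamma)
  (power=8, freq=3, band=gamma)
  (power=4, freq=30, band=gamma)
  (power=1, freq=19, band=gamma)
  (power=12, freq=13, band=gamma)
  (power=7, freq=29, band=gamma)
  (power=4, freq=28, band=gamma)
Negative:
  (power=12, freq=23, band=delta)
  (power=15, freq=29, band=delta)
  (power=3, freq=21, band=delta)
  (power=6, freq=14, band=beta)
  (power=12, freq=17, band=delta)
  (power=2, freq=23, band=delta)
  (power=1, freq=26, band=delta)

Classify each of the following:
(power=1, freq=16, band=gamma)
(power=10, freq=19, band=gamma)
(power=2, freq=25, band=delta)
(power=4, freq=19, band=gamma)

Every 'Positive' example satisfies: band is gamma. None of the 'Negative' examples do.

Positive, Positive, Negative, Positive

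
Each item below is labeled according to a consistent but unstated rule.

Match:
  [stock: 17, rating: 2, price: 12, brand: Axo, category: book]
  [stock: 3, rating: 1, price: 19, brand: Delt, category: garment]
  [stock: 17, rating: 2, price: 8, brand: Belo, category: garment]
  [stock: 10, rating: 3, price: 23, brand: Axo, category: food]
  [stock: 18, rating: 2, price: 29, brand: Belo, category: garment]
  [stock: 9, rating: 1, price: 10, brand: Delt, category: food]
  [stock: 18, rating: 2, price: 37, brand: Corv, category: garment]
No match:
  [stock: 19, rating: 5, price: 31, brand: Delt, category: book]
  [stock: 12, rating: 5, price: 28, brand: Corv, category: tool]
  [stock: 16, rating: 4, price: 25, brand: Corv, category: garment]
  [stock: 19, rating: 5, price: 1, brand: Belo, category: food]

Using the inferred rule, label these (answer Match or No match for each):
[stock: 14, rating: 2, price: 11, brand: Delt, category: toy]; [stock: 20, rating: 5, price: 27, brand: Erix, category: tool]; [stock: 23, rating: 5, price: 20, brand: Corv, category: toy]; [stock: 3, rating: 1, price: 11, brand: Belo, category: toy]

Match, No match, No match, Match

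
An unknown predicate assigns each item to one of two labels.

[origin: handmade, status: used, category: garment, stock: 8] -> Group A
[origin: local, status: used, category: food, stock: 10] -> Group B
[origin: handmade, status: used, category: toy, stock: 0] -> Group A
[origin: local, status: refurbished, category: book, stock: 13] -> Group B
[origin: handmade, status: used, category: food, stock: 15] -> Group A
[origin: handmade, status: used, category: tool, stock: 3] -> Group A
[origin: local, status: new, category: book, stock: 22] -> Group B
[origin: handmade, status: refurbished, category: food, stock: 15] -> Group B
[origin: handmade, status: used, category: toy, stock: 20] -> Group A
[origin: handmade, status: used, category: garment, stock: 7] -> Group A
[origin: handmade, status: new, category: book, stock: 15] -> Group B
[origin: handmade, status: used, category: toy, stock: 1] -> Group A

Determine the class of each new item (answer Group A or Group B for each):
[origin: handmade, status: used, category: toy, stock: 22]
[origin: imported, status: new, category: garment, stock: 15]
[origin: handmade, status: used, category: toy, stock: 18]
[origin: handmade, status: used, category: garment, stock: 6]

Group A, Group B, Group A, Group A

The distinguishing property — status is used AND origin is handmade — holds for all the 'Group A' cases and none of the 'Group B' cases.
[origin: handmade, status: used, category: toy, stock: 22]: Group A (status is used, origin is handmade).
[origin: imported, status: new, category: garment, stock: 15]: Group B (status is new, origin is imported).
[origin: handmade, status: used, category: toy, stock: 18]: Group A (status is used, origin is handmade).
[origin: handmade, status: used, category: garment, stock: 6]: Group A (status is used, origin is handmade).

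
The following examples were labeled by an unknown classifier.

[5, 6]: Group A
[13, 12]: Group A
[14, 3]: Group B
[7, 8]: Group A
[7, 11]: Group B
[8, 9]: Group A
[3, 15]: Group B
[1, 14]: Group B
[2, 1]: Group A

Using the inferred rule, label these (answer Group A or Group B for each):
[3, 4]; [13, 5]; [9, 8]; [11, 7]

Group A, Group B, Group A, Group B

The classifier is using: |first − second| ≤ 1.
[3, 4]: |3−4| = 1, has this property → Group A. [13, 5]: |13−5| = 8, doesn't qualify → Group B. [9, 8]: |9−8| = 1, has this property → Group A. [11, 7]: |11−7| = 4, doesn't qualify → Group B.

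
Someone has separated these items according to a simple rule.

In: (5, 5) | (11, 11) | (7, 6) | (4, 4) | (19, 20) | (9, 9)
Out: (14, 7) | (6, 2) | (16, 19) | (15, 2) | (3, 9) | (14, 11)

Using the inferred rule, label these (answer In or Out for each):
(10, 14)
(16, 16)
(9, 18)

Out, In, Out

The rule appears to be: |first − second| ≤ 1.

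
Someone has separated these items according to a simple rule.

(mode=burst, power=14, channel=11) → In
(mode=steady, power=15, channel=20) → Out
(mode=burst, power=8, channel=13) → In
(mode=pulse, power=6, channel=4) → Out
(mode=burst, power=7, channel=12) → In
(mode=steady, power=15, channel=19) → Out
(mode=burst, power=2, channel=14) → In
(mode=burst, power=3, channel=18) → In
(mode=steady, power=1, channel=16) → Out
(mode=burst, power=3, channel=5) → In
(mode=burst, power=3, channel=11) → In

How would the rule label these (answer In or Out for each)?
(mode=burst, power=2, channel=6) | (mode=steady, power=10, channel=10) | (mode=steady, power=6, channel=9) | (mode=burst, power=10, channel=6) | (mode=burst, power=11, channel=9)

The rule appears to be: mode is burst.

In, Out, Out, In, In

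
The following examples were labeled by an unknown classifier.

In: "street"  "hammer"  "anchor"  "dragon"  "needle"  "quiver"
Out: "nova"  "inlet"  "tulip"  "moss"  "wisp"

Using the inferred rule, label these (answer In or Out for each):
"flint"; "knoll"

All 'In' examples share one property — length 6 — and every 'Out' example lacks it.
Out: "flint", since length 5. Out: "knoll", since length 5.

Out, Out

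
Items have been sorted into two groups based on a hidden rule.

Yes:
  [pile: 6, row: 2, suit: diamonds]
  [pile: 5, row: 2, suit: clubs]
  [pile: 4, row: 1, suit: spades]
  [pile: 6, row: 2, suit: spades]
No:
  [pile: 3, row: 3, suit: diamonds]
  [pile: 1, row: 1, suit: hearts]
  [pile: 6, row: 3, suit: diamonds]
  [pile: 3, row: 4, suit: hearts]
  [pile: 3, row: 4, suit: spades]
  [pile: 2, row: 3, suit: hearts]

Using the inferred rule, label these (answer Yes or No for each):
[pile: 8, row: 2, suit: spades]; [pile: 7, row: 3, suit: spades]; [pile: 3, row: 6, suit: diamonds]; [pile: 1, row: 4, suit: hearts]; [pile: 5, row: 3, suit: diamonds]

Yes, No, No, No, No

All 'Yes' examples share one property — pile ≥ 2 AND row ≤ 2 — and every 'No' example lacks it.
[pile: 8, row: 2, suit: spades] — pile = 8, row = 2, hence Yes. [pile: 7, row: 3, suit: spades] — pile = 7, row = 3, hence No. [pile: 3, row: 6, suit: diamonds] — pile = 3, row = 6, hence No. [pile: 1, row: 4, suit: hearts] — pile = 1, row = 4, hence No. [pile: 5, row: 3, suit: diamonds] — pile = 5, row = 3, hence No.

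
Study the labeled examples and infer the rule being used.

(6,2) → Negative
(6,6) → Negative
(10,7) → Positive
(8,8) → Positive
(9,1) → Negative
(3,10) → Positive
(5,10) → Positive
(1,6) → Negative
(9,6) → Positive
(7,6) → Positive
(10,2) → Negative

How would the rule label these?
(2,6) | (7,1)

The pattern is that an item is 'Positive' exactly when: sum ≥ 13.
(2,6) → 2+6 = 8 → Negative.
(7,1) → 7+1 = 8 → Negative.

Negative, Negative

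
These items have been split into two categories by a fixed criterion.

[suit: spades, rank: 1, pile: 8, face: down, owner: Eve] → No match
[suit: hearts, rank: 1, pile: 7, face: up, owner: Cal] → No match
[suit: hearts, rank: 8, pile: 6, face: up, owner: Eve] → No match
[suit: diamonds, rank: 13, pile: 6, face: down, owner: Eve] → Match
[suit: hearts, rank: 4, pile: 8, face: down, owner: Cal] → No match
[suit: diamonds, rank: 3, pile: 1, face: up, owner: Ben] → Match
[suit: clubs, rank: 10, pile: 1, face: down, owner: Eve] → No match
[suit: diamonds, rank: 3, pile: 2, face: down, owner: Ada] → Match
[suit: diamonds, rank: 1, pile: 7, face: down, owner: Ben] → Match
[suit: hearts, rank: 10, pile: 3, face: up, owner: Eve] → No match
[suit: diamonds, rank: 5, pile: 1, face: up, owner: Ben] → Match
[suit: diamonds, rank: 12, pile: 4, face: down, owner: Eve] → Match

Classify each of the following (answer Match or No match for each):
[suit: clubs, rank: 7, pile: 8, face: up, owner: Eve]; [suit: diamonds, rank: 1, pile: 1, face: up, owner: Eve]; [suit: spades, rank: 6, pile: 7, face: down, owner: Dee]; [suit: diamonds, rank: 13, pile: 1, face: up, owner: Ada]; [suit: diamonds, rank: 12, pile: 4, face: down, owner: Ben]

'Match' ⟺ suit is diamonds.
[suit: clubs, rank: 7, pile: 8, face: up, owner: Eve]: suit is clubs, fails this test → No match.
[suit: diamonds, rank: 1, pile: 1, face: up, owner: Eve]: suit is diamonds, passes → Match.
[suit: spades, rank: 6, pile: 7, face: down, owner: Dee]: suit is spades, fails this test → No match.
[suit: diamonds, rank: 13, pile: 1, face: up, owner: Ada]: suit is diamonds, passes → Match.
[suit: diamonds, rank: 12, pile: 4, face: down, owner: Ben]: suit is diamonds, passes → Match.

No match, Match, No match, Match, Match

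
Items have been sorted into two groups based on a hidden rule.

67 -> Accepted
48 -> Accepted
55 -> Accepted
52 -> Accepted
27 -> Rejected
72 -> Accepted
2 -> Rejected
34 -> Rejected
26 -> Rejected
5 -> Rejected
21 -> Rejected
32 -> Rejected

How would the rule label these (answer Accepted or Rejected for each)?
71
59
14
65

Accepted, Accepted, Rejected, Accepted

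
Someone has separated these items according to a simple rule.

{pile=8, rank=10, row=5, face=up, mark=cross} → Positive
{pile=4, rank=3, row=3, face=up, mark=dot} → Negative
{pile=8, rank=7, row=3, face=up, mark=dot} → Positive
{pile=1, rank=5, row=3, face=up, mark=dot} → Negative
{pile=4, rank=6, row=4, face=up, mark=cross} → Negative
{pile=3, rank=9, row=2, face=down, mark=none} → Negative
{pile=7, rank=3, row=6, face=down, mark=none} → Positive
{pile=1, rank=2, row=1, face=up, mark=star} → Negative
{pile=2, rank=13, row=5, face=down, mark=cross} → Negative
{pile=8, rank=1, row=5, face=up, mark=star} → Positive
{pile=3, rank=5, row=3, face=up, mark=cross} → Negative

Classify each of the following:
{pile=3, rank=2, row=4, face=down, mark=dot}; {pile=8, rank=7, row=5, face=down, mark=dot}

Negative, Positive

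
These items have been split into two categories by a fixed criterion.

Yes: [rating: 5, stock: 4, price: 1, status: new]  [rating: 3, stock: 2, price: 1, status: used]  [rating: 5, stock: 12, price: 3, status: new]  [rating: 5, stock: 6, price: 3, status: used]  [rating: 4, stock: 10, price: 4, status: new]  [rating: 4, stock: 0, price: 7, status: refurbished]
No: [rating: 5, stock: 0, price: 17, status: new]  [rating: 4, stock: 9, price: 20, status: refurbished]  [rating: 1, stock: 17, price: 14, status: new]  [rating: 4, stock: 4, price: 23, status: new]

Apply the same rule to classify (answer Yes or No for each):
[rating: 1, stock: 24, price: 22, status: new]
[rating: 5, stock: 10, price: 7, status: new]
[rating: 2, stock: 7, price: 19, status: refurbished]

No, Yes, No

The common property of the 'Yes' items is: price ≤ 7. No 'No' item has it.
[rating: 1, stock: 24, price: 22, status: new]: price = 22, does not pass → No. [rating: 5, stock: 10, price: 7, status: new]: price = 7, matches → Yes. [rating: 2, stock: 7, price: 19, status: refurbished]: price = 19, does not pass → No.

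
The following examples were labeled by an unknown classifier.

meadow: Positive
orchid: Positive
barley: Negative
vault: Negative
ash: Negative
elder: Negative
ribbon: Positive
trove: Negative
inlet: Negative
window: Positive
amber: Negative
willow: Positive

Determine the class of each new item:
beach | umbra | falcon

Negative, Negative, Positive

The classifier is using: even length AND contains 'o'.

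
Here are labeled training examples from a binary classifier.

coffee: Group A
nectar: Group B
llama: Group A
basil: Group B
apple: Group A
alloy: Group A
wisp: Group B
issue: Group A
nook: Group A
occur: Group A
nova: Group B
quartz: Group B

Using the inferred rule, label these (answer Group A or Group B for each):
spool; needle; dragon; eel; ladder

All 'Group A' examples share one property — has a double letter — and every 'Group B' example lacks it.
spool: 'oo' doubled, fits → Group A.
needle: 'ee' doubled, fits → Group A.
dragon: no doubled letter, does not satisfy this → Group B.
eel: 'ee' doubled, fits → Group A.
ladder: 'dd' doubled, fits → Group A.

Group A, Group A, Group B, Group A, Group A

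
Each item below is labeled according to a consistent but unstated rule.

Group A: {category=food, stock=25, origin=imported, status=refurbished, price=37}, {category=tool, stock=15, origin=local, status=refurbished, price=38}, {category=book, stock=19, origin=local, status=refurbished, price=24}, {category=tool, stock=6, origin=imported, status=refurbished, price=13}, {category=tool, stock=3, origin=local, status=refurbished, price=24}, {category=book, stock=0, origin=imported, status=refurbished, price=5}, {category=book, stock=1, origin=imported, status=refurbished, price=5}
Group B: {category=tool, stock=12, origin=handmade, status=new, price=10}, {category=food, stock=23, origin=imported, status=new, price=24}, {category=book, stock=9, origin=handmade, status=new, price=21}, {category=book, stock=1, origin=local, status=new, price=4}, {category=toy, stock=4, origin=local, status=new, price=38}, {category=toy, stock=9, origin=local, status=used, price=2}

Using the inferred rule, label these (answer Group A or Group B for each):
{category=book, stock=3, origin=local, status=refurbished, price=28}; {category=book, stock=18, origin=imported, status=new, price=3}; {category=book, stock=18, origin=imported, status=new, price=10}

Group A, Group B, Group B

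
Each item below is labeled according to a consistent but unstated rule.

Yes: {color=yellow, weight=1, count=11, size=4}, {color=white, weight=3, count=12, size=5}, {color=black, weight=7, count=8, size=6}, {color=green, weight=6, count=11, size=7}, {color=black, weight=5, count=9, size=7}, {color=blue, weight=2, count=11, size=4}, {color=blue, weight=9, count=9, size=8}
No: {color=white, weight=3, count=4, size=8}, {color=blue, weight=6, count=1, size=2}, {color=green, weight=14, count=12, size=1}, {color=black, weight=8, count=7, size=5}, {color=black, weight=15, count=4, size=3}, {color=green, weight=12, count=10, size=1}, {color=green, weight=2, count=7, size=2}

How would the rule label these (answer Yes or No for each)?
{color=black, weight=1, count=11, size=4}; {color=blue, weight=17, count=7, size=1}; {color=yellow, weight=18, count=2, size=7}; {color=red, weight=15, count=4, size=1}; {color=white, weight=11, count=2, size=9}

Rule: size ≥ 2 AND count ≥ 8. This holds for each 'Yes' example and fails for each 'No' one.
{color=black, weight=1, count=11, size=4} — size = 4, count = 11, hence Yes.
{color=blue, weight=17, count=7, size=1} — size = 1, count = 7, hence No.
{color=yellow, weight=18, count=2, size=7} — size = 7, count = 2, hence No.
{color=red, weight=15, count=4, size=1} — size = 1, count = 4, hence No.
{color=white, weight=11, count=2, size=9} — size = 9, count = 2, hence No.

Yes, No, No, No, No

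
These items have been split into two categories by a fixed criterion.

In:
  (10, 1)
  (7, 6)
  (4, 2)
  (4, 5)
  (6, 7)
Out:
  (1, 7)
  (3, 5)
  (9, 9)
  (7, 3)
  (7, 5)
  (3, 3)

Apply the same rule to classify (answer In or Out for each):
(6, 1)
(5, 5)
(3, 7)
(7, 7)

In, Out, Out, Out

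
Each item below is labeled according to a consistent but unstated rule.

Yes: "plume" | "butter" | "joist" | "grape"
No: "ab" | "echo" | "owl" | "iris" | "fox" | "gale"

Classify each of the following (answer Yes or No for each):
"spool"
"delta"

Yes, Yes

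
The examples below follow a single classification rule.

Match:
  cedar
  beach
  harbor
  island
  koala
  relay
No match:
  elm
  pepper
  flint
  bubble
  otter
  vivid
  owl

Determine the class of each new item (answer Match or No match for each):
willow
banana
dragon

Checking candidate rules against both groups, what survives is: contains 'a'.
No match: willow, since no 'a'.
Match: banana, since has 'a'.
Match: dragon, since has 'a'.

No match, Match, Match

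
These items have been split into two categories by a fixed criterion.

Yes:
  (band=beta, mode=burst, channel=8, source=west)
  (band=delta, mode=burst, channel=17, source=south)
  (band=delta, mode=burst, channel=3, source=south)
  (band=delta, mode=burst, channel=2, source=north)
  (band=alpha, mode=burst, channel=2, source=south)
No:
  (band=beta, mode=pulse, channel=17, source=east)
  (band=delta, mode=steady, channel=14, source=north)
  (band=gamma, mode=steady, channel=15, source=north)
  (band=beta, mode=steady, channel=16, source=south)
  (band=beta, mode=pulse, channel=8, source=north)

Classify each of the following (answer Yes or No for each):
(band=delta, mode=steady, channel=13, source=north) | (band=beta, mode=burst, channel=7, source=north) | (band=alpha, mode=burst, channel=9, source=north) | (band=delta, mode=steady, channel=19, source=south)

No, Yes, Yes, No

Comparing the two groups points to one rule — mode is burst.
(band=delta, mode=steady, channel=13, source=north): No (mode is steady).
(band=beta, mode=burst, channel=7, source=north): Yes (mode is burst).
(band=alpha, mode=burst, channel=9, source=north): Yes (mode is burst).
(band=delta, mode=steady, channel=19, source=south): No (mode is steady).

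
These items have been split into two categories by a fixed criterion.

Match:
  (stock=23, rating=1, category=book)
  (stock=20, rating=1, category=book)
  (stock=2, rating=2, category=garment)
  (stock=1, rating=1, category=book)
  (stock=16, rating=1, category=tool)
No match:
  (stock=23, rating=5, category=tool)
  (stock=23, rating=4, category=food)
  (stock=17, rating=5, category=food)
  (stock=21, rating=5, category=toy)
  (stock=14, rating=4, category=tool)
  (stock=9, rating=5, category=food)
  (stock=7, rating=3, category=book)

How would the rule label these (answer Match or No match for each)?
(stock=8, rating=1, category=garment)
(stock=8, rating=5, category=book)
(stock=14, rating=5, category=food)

All 'Match' examples share one property — rating ≤ 2 — and every 'No match' example lacks it.
(stock=8, rating=1, category=garment) — rating = 1, hence Match. (stock=8, rating=5, category=book) — rating = 5, hence No match. (stock=14, rating=5, category=food) — rating = 5, hence No match.

Match, No match, No match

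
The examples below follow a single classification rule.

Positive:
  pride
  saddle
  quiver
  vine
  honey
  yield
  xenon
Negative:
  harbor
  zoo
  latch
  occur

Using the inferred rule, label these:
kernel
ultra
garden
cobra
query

Checking candidate rules against both groups, what survives is: contains 'e'.

Positive, Negative, Positive, Negative, Positive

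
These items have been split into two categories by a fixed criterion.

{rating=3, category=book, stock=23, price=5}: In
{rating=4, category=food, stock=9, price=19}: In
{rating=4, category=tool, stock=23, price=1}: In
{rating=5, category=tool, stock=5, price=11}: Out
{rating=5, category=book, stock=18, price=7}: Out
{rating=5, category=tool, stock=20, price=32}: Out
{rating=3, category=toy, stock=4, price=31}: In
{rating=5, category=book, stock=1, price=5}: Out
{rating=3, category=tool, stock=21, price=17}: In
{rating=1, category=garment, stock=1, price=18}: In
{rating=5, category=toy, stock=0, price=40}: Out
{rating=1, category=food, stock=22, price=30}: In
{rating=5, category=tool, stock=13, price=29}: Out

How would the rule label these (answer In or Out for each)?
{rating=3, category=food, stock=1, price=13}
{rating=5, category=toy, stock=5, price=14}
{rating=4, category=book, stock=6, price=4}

In, Out, In

A rule that fits every label: rating ≤ 4 — true of each 'In' example, false of each 'Out' one.
{rating=3, category=food, stock=1, price=13}: rating = 3, has this property → In. {rating=5, category=toy, stock=5, price=14}: rating = 5, fails this test → Out. {rating=4, category=book, stock=6, price=4}: rating = 4, has this property → In.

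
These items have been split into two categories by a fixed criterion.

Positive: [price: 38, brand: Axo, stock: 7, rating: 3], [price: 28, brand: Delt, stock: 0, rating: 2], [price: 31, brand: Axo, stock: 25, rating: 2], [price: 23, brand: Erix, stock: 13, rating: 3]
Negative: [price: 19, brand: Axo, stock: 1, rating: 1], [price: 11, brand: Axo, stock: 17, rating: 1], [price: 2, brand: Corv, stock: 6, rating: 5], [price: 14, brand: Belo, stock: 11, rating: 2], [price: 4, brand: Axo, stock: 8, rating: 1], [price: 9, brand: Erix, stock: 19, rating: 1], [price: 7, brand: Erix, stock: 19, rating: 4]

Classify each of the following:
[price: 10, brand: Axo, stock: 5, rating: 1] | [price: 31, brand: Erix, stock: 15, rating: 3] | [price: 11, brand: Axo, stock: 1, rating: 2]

Negative, Positive, Negative

'Positive' ⟺ price ≥ 23.
[price: 10, brand: Axo, stock: 5, rating: 1] → price = 10 → Negative.
[price: 31, brand: Erix, stock: 15, rating: 3] → price = 31 → Positive.
[price: 11, brand: Axo, stock: 1, rating: 2] → price = 11 → Negative.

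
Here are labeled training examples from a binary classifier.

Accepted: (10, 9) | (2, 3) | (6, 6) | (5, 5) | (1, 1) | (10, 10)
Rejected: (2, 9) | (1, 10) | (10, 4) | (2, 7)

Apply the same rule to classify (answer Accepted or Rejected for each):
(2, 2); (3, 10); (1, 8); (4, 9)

Accepted, Rejected, Rejected, Rejected

'Accepted' ⟺ |first − second| ≤ 1.
(2, 2): |2−2| = 0, fits → Accepted. (3, 10): |3−10| = 7, doesn't match → Rejected. (1, 8): |1−8| = 7, doesn't match → Rejected. (4, 9): |4−9| = 5, doesn't match → Rejected.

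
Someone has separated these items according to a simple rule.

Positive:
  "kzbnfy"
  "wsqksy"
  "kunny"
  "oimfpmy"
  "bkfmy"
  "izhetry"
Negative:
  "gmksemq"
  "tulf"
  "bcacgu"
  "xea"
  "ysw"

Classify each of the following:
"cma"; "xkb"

Comparing the two groups points to one rule — ends with 'y'.
"cma": Negative (ends with 'a').
"xkb": Negative (ends with 'b').

Negative, Negative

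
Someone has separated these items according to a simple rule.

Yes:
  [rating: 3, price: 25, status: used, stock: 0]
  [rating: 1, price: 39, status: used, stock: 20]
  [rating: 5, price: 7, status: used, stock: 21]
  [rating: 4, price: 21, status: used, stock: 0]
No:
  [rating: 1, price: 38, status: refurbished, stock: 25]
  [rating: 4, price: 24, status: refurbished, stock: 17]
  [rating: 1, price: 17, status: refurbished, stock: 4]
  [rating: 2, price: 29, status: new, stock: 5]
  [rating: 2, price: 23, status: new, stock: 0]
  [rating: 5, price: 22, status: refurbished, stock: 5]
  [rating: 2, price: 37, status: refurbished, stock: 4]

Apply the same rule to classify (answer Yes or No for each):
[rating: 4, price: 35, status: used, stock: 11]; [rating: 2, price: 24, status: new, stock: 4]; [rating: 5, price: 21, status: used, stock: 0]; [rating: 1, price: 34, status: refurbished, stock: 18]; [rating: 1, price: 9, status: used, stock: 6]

Yes, No, Yes, No, Yes

Comparing the two groups points to one rule — status is used.
[rating: 4, price: 35, status: used, stock: 11] — status is used, hence Yes. [rating: 2, price: 24, status: new, stock: 4] — status is new, hence No. [rating: 5, price: 21, status: used, stock: 0] — status is used, hence Yes. [rating: 1, price: 34, status: refurbished, stock: 18] — status is refurbished, hence No. [rating: 1, price: 9, status: used, stock: 6] — status is used, hence Yes.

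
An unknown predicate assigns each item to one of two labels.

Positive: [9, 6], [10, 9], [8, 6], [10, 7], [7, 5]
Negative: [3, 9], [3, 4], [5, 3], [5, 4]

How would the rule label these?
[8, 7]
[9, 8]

'Positive' ⟺ first ≥ 6.
[8, 7]: first 8 — satisfies this, so Positive. [9, 8]: first 9 — satisfies this, so Positive.

Positive, Positive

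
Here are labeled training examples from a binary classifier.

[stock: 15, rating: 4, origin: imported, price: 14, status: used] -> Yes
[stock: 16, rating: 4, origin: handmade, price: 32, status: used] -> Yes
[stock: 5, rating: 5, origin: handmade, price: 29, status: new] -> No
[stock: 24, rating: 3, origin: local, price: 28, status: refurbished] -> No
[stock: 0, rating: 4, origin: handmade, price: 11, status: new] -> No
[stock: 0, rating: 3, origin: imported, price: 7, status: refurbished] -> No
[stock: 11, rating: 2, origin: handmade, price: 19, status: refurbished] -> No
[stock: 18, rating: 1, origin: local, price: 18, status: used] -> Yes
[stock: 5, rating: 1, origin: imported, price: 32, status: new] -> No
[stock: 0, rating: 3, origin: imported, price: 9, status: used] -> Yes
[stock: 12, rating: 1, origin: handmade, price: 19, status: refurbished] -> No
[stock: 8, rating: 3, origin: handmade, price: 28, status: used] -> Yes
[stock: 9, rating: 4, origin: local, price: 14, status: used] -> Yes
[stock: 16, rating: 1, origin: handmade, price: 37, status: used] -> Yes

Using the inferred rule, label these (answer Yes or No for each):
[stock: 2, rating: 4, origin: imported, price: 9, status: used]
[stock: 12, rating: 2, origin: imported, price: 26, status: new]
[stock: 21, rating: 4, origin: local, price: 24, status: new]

Yes, No, No

Checking candidate rules against both groups, what survives is: status is used.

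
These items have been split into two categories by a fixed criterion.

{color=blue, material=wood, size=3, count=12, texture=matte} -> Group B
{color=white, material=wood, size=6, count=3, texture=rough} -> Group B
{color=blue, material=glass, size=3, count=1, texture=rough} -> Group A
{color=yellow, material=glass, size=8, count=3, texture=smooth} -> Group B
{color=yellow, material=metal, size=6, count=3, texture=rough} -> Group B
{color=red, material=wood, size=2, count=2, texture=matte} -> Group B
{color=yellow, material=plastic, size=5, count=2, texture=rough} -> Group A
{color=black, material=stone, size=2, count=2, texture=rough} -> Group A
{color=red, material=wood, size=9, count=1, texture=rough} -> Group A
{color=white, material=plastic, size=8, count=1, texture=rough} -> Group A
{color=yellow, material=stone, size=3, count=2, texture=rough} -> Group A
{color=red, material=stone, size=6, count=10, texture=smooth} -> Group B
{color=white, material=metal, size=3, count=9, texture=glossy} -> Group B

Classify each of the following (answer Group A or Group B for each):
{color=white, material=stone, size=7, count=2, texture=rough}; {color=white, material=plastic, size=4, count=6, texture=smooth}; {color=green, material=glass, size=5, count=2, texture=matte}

The rule appears to be: texture is rough AND count ≤ 2.
{color=white, material=stone, size=7, count=2, texture=rough} → texture is rough, count = 2 → Group A.
{color=white, material=plastic, size=4, count=6, texture=smooth} → texture is smooth, count = 6 → Group B.
{color=green, material=glass, size=5, count=2, texture=matte} → texture is matte, count = 2 → Group B.

Group A, Group B, Group B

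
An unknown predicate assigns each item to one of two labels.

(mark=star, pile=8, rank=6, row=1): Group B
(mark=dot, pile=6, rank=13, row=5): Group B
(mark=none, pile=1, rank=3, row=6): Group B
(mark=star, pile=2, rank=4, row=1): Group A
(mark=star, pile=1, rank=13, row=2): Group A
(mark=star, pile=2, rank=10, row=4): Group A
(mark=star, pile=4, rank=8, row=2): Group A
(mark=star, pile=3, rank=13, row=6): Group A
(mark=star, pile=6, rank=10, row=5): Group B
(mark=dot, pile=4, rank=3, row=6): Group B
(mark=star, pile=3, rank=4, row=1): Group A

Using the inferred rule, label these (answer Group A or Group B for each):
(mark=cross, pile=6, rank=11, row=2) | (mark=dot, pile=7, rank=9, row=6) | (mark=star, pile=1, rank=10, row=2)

Group B, Group B, Group A

The common property of the 'Group A' items is: mark is star AND pile ≤ 4. No 'Group B' item has it.
(mark=cross, pile=6, rank=11, row=2): mark is cross, pile = 6, does not pass → Group B. (mark=dot, pile=7, rank=9, row=6): mark is dot, pile = 7, does not pass → Group B. (mark=star, pile=1, rank=10, row=2): mark is star, pile = 1, has this property → Group A.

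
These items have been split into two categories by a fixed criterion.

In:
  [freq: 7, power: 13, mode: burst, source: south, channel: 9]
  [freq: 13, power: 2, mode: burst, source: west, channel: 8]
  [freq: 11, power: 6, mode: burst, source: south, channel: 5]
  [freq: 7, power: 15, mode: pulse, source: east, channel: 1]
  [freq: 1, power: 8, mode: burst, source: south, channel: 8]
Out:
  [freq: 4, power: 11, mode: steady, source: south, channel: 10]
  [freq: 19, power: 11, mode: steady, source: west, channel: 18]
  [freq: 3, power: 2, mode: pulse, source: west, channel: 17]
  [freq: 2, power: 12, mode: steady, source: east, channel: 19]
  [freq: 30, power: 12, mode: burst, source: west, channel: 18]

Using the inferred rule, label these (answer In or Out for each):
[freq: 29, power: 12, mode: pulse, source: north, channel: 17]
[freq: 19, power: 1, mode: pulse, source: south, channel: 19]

The simplest hypothesis consistent with all the labels is: channel ≤ 9.
[freq: 29, power: 12, mode: pulse, source: north, channel: 17]: channel = 17 — lacks this property, so Out.
[freq: 19, power: 1, mode: pulse, source: south, channel: 19]: channel = 19 — lacks this property, so Out.

Out, Out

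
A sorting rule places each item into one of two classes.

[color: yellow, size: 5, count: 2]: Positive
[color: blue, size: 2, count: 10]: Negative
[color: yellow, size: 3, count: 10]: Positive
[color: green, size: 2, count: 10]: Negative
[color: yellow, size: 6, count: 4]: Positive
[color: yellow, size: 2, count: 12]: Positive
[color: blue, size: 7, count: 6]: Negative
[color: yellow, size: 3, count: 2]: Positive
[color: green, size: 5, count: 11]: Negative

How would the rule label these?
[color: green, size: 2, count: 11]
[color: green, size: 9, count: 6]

Negative, Negative

A rule that fits every label: color is yellow — true of each 'Positive' example, false of each 'Negative' one.
[color: green, size: 2, count: 11]: color is green, does not pass → Negative. [color: green, size: 9, count: 6]: color is green, does not pass → Negative.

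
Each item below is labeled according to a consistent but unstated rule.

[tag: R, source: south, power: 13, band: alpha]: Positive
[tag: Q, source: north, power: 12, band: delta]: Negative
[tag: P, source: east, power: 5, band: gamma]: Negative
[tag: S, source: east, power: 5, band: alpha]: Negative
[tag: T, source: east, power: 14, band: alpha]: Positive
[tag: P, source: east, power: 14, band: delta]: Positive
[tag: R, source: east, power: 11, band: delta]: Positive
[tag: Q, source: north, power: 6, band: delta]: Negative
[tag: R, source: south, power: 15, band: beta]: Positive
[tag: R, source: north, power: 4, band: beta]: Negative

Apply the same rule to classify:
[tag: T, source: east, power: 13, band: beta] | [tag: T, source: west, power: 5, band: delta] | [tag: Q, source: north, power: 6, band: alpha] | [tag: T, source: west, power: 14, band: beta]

Positive, Negative, Negative, Positive

'Positive' ⟺ power = 11 OR power ≥ 13.
[tag: T, source: east, power: 13, band: beta]: power = 13, satisfies this → Positive. [tag: T, source: west, power: 5, band: delta]: power = 5, doesn't qualify → Negative. [tag: Q, source: north, power: 6, band: alpha]: power = 6, doesn't qualify → Negative. [tag: T, source: west, power: 14, band: beta]: power = 14, satisfies this → Positive.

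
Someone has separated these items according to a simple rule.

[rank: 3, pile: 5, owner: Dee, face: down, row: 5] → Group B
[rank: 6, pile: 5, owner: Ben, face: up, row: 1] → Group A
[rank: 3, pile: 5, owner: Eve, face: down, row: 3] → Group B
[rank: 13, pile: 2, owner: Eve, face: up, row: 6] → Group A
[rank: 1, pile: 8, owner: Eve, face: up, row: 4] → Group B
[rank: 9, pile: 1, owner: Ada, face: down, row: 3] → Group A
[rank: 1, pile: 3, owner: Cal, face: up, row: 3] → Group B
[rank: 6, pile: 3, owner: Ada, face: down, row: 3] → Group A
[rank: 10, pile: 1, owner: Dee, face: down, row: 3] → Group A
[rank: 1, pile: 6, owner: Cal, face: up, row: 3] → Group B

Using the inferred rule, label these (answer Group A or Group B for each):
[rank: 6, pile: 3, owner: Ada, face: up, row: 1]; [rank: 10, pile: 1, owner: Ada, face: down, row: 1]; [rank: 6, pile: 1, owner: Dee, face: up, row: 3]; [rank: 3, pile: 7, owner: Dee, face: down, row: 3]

Group A, Group A, Group A, Group B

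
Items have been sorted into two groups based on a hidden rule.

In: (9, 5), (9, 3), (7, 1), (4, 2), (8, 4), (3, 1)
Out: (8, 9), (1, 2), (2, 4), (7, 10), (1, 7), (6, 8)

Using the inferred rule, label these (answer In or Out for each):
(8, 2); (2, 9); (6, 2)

In, Out, In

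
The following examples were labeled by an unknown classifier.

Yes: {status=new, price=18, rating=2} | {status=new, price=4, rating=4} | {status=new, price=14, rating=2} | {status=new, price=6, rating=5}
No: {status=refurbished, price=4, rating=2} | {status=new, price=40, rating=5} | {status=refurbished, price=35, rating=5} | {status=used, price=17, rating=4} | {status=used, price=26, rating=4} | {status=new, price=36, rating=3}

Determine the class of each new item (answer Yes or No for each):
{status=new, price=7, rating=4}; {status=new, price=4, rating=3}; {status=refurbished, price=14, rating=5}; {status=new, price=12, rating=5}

Yes, Yes, No, Yes

Rule: status is new AND price ≤ 18. This holds for each 'Yes' example and fails for each 'No' one.
{status=new, price=7, rating=4} — status is new, price = 7, hence Yes.
{status=new, price=4, rating=3} — status is new, price = 4, hence Yes.
{status=refurbished, price=14, rating=5} — status is refurbished, price = 14, hence No.
{status=new, price=12, rating=5} — status is new, price = 12, hence Yes.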